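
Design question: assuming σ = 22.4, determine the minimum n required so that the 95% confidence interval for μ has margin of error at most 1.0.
n ≥ 1928

For margin E ≤ 1.0:
n ≥ (z* · σ / E)²
n ≥ (1.960 · 22.4 / 1.0)²
n ≥ 1927.56

Minimum n = 1928 (rounding up)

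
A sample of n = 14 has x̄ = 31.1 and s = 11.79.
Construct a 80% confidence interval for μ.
(26.85, 35.35)

t-interval (σ unknown):
df = n - 1 = 13
t* = 1.350 for 80% confidence

Margin of error = t* · s/√n = 1.350 · 11.79/√14 = 4.25

CI: (26.85, 35.35)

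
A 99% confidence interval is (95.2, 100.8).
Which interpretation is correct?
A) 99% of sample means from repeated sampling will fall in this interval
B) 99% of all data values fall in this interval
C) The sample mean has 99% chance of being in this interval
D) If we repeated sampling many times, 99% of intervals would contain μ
D

A) Wrong — coverage applies to intervals containing μ, not to future x̄ values.
B) Wrong — a CI is about the parameter μ, not individual data values.
C) Wrong — x̄ is observed and sits in the interval by construction.
D) Correct — this is the frequentist long-run coverage interpretation.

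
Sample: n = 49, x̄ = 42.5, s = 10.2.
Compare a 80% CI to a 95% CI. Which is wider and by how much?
95% CI is wider by 2.07

df = 48
80% CI: t* = 1.299, (40.61, 44.39), width = 2 · t* · s/√n = 3.79
95% CI: t* = 2.011, (39.57, 45.43), width = 2 · t* · s/√n = 5.86

The 95% CI is wider by 5.86 - 3.79 = 2.07.
Higher confidence requires a wider interval.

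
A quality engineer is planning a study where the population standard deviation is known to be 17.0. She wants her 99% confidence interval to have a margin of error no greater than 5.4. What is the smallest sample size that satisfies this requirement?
n ≥ 66

For margin E ≤ 5.4:
n ≥ (z* · σ / E)²
n ≥ (2.576 · 17.0 / 5.4)²
n ≥ 65.77

Minimum n = 66 (rounding up)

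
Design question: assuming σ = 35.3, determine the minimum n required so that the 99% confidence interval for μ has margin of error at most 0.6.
n ≥ 22969

For margin E ≤ 0.6:
n ≥ (z* · σ / E)²
n ≥ (2.576 · 35.3 / 0.6)²
n ≥ 22968.82

Minimum n = 22969 (rounding up)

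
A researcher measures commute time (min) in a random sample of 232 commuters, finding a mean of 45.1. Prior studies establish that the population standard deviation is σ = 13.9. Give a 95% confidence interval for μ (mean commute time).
(43.31, 46.89)

z-interval (σ known):
z* = 1.960 for 95% confidence

Margin of error = z* · σ/√n = 1.960 · 13.9/√232 = 1.79

CI: (45.1 - 1.79, 45.1 + 1.79) = (43.31, 46.89)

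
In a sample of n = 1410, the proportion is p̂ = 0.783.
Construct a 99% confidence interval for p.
(0.755, 0.811)

Proportion CI:
SE = √(p̂(1-p̂)/n) = √(0.783 · 0.217 / 1410) = 0.01098

z* = 2.576
Margin = z* · SE = 2.576 · 0.01098 = 0.0283

CI: 0.783 ± 0.0283 = (0.755, 0.811)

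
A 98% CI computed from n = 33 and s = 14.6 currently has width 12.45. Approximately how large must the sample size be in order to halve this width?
n ≈ 132

CI width ∝ 1/√n
To reduce width by factor 2, need √n to grow by 2 → need 2² = 4 times as many samples.

Current: n = 33, width = 12.45
New: n = 132, width ≈ 5.99

Width reduced by factor of 12.45/5.99 = 2.08.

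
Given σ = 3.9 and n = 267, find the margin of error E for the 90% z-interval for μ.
Margin of error = 0.39

Margin of error = z* · σ/√n
= 1.645 · 3.9/√267
= 1.645 · 3.9/16.3401
= 0.39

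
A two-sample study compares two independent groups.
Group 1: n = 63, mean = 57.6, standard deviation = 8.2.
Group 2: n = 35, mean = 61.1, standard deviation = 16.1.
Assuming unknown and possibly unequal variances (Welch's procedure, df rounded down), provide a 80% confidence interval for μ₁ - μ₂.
(-7.29, 0.29)

Difference: x̄₁ - x̄₂ = -3.50
SE = √(s₁²/n₁ + s₂²/n₂) = √(8.2²/63 + 16.1²/35) = 2.9109
df = 44.00 → 44 (Welch–Satterthwaite, rounded down)
t* = 1.301

CI: -3.50 ± 1.301 · 2.9109 = -3.50 ± 3.79 = (-7.29, 0.29)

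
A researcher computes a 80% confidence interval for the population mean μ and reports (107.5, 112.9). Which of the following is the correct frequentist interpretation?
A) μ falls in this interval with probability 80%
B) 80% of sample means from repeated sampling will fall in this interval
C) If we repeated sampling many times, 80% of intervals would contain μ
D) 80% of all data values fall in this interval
C

A) Wrong — μ is fixed; the randomness lives in the interval, not in μ.
B) Wrong — coverage applies to intervals containing μ, not to future x̄ values.
C) Correct — this is the frequentist long-run coverage interpretation.
D) Wrong — a CI is about the parameter μ, not individual data values.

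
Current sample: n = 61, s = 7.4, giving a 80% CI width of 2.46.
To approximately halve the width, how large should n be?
n ≈ 244

CI width ∝ 1/√n
To reduce width by factor 2, need √n to grow by 2 → need 2² = 4 times as many samples.

Current: n = 61, width = 2.46
New: n = 244, width ≈ 1.22

Width reduced by factor of 2.46/1.22 = 2.02.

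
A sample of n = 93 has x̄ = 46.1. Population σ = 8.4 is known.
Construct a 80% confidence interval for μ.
(44.98, 47.22)

z-interval (σ known):
z* = 1.282 for 80% confidence

Margin of error = z* · σ/√n = 1.282 · 8.4/√93 = 1.12

CI: (46.1 - 1.12, 46.1 + 1.12) = (44.98, 47.22)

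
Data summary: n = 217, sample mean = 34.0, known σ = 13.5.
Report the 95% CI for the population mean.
(32.20, 35.80)

z-interval (σ known):
z* = 1.960 for 95% confidence

Margin of error = z* · σ/√n = 1.960 · 13.5/√217 = 1.80

CI: (34.0 - 1.80, 34.0 + 1.80) = (32.20, 35.80)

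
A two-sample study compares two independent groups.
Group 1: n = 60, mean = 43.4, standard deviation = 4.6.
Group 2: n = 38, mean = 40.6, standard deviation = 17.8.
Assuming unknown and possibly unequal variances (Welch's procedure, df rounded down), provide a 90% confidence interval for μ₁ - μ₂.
(-2.16, 7.76)

Difference: x̄₁ - x̄₂ = 2.80
SE = √(s₁²/n₁ + s₂²/n₂) = √(4.6²/60 + 17.8²/38) = 2.9480
df = 40.15 → 40 (Welch–Satterthwaite, rounded down)
t* = 1.684

CI: 2.80 ± 1.684 · 2.9480 = 2.80 ± 4.96 = (-2.16, 7.76)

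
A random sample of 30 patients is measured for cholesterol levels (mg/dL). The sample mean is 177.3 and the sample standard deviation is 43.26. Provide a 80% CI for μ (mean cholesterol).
(166.95, 187.65)

t-interval (σ unknown):
df = n - 1 = 29
t* = 1.311 for 80% confidence

Margin of error = t* · s/√n = 1.311 · 43.26/√30 = 10.35

CI: (166.95, 187.65)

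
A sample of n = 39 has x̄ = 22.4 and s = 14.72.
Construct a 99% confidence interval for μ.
(16.01, 28.79)

t-interval (σ unknown):
df = n - 1 = 38
t* = 2.712 for 99% confidence

Margin of error = t* · s/√n = 2.712 · 14.72/√39 = 6.39

CI: (16.01, 28.79)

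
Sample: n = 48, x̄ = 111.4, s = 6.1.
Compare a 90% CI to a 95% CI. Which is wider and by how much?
95% CI is wider by 0.59

df = 47
90% CI: t* = 1.678, (109.92, 112.88), width = 2 · t* · s/√n = 2.95
95% CI: t* = 2.012, (109.63, 113.17), width = 2 · t* · s/√n = 3.54

The 95% CI is wider by 3.54 - 2.95 = 0.59.
Higher confidence requires a wider interval.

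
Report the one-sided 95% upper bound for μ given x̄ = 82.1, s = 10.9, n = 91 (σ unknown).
μ ≤ 84.00

Upper bound (one-sided):
t* = 1.662 (one-sided for 95%)
Upper bound = x̄ + t* · s/√n = 82.1 + 1.662 · 10.9/√91 = 84.00

We are 95% confident that μ ≤ 84.00.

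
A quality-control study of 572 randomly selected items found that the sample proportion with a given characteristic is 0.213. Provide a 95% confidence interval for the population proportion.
(0.179, 0.247)

Proportion CI:
SE = √(p̂(1-p̂)/n) = √(0.213 · 0.787 / 572) = 0.01712

z* = 1.960
Margin = z* · SE = 1.960 · 0.01712 = 0.0336

CI: 0.213 ± 0.0336 = (0.179, 0.247)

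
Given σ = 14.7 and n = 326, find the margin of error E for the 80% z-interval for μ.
Margin of error = 1.04

Margin of error = z* · σ/√n
= 1.282 · 14.7/√326
= 1.282 · 14.7/18.0555
= 1.04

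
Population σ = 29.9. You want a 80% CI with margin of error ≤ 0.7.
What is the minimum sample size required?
n ≥ 2999

For margin E ≤ 0.7:
n ≥ (z* · σ / E)²
n ≥ (1.282 · 29.9 / 0.7)²
n ≥ 2998.63

Minimum n = 2999 (rounding up)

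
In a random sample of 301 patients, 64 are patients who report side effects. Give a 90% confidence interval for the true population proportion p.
(0.174, 0.251)

Proportion CI:
p̂ = 64/301 = 0.21262
SE = √(p̂(1-p̂)/n) = √(0.21262 · 0.78738 / 301) = 0.02358

z* = 1.645
Margin = z* · SE = 1.645 · 0.02358 = 0.0388

CI: 0.21262 ± 0.0388 = (0.174, 0.251)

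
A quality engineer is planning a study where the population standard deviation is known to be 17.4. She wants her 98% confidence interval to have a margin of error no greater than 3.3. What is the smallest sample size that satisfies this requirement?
n ≥ 151

For margin E ≤ 3.3:
n ≥ (z* · σ / E)²
n ≥ (2.326 · 17.4 / 3.3)²
n ≥ 150.41

Minimum n = 151 (rounding up)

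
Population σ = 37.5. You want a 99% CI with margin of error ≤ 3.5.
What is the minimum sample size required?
n ≥ 762

For margin E ≤ 3.5:
n ≥ (z* · σ / E)²
n ≥ (2.576 · 37.5 / 3.5)²
n ≥ 761.76

Minimum n = 762 (rounding up)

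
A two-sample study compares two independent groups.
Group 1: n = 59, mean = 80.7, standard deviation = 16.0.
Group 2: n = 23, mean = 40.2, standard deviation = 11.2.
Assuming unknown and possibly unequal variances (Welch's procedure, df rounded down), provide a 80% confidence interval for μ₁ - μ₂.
(36.44, 44.56)

Difference: x̄₁ - x̄₂ = 40.50
SE = √(s₁²/n₁ + s₂²/n₂) = √(16.0²/59 + 11.2²/23) = 3.1294
df = 57.20 → 57 (Welch–Satterthwaite, rounded down)
t* = 1.297

CI: 40.50 ± 1.297 · 3.1294 = 40.50 ± 4.06 = (36.44, 44.56)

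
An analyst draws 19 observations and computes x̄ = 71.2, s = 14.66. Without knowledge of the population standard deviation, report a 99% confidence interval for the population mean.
(61.52, 80.88)

t-interval (σ unknown):
df = n - 1 = 18
t* = 2.878 for 99% confidence

Margin of error = t* · s/√n = 2.878 · 14.66/√19 = 9.68

CI: (61.52, 80.88)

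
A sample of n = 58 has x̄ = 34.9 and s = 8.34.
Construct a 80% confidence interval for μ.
(33.48, 36.32)

t-interval (σ unknown):
df = n - 1 = 57
t* = 1.297 for 80% confidence

Margin of error = t* · s/√n = 1.297 · 8.34/√58 = 1.42

CI: (33.48, 36.32)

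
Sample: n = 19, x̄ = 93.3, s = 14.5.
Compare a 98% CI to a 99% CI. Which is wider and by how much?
99% CI is wider by 2.17

df = 18
98% CI: t* = 2.552, (84.81, 101.79), width = 2 · t* · s/√n = 16.98
99% CI: t* = 2.878, (83.73, 102.87), width = 2 · t* · s/√n = 19.15

The 99% CI is wider by 19.15 - 16.98 = 2.17.
Higher confidence requires a wider interval.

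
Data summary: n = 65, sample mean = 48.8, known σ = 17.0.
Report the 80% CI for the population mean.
(46.10, 51.50)

z-interval (σ known):
z* = 1.282 for 80% confidence

Margin of error = z* · σ/√n = 1.282 · 17.0/√65 = 2.70

CI: (48.8 - 2.70, 48.8 + 2.70) = (46.10, 51.50)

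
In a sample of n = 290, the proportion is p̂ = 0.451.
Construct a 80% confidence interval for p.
(0.414, 0.488)

Proportion CI:
SE = √(p̂(1-p̂)/n) = √(0.451 · 0.549 / 290) = 0.02922

z* = 1.282
Margin = z* · SE = 1.282 · 0.02922 = 0.0375

CI: 0.451 ± 0.0375 = (0.414, 0.488)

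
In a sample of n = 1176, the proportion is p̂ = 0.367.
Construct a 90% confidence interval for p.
(0.344, 0.390)

Proportion CI:
SE = √(p̂(1-p̂)/n) = √(0.367 · 0.633 / 1176) = 0.01406

z* = 1.645
Margin = z* · SE = 1.645 · 0.01406 = 0.0231

CI: 0.367 ± 0.0231 = (0.344, 0.390)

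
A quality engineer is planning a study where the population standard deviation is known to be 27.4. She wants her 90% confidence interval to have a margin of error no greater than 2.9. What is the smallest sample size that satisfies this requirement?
n ≥ 242

For margin E ≤ 2.9:
n ≥ (z* · σ / E)²
n ≥ (1.645 · 27.4 / 2.9)²
n ≥ 241.57

Minimum n = 242 (rounding up)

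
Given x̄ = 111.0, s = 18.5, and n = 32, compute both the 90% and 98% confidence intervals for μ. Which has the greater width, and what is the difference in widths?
98% CI is wider by 4.95

df = 31
90% CI: t* = 1.696, (105.45, 116.55), width = 2 · t* · s/√n = 11.09
98% CI: t* = 2.453, (102.98, 119.02), width = 2 · t* · s/√n = 16.04

The 98% CI is wider by 16.04 - 11.09 = 4.95.
Higher confidence requires a wider interval.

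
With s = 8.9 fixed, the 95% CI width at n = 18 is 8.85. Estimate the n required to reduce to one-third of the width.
n ≈ 162

CI width ∝ 1/√n
To reduce width by factor 3, need √n to grow by 3 → need 3² = 9 times as many samples.

Current: n = 18, width = 8.85
New: n = 162, width ≈ 2.76

Width reduced by factor of 8.85/2.76 = 3.21.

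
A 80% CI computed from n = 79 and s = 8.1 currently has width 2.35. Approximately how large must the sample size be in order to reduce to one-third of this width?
n ≈ 711

CI width ∝ 1/√n
To reduce width by factor 3, need √n to grow by 3 → need 3² = 9 times as many samples.

Current: n = 79, width = 2.35
New: n = 711, width ≈ 0.78

Width reduced by factor of 2.35/0.78 = 3.01.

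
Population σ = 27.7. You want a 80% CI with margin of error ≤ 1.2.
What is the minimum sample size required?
n ≥ 876

For margin E ≤ 1.2:
n ≥ (z* · σ / E)²
n ≥ (1.282 · 27.7 / 1.2)²
n ≥ 875.74

Minimum n = 876 (rounding up)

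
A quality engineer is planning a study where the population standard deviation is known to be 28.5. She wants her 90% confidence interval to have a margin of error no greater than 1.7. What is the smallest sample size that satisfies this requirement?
n ≥ 761

For margin E ≤ 1.7:
n ≥ (z* · σ / E)²
n ≥ (1.645 · 28.5 / 1.7)²
n ≥ 760.54

Minimum n = 761 (rounding up)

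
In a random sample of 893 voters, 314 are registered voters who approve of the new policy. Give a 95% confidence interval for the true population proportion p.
(0.320, 0.383)

Proportion CI:
p̂ = 314/893 = 0.35162
SE = √(p̂(1-p̂)/n) = √(0.35162 · 0.64838 / 893) = 0.01598

z* = 1.960
Margin = z* · SE = 1.960 · 0.01598 = 0.0313

CI: 0.35162 ± 0.0313 = (0.320, 0.383)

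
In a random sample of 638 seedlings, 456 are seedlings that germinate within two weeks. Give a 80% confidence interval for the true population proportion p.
(0.692, 0.738)

Proportion CI:
p̂ = 456/638 = 0.71473
SE = √(p̂(1-p̂)/n) = √(0.71473 · 0.28527 / 638) = 0.01788

z* = 1.282
Margin = z* · SE = 1.282 · 0.01788 = 0.0229

CI: 0.71473 ± 0.0229 = (0.692, 0.738)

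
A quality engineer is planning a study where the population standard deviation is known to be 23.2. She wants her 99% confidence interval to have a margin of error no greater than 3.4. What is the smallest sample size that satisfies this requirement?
n ≥ 309

For margin E ≤ 3.4:
n ≥ (z* · σ / E)²
n ≥ (2.576 · 23.2 / 3.4)²
n ≥ 308.97

Minimum n = 309 (rounding up)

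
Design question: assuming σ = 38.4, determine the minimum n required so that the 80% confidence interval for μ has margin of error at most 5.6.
n ≥ 78

For margin E ≤ 5.6:
n ≥ (z* · σ / E)²
n ≥ (1.282 · 38.4 / 5.6)²
n ≥ 77.28

Minimum n = 78 (rounding up)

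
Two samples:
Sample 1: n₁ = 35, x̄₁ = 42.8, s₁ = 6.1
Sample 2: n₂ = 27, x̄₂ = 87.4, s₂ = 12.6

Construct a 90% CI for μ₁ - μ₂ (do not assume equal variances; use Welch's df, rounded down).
(-49.05, -40.15)

Difference: x̄₁ - x̄₂ = -44.60
SE = √(s₁²/n₁ + s₂²/n₂) = √(6.1²/35 + 12.6²/27) = 2.6350
df = 35.37 → 35 (Welch–Satterthwaite, rounded down)
t* = 1.690

CI: -44.60 ± 1.690 · 2.6350 = -44.60 ± 4.45 = (-49.05, -40.15)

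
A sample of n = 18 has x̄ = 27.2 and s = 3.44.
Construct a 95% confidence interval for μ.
(25.49, 28.91)

t-interval (σ unknown):
df = n - 1 = 17
t* = 2.110 for 95% confidence

Margin of error = t* · s/√n = 2.110 · 3.44/√18 = 1.71

CI: (25.49, 28.91)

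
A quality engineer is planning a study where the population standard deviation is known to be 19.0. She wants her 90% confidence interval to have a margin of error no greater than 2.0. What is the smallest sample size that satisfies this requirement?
n ≥ 245

For margin E ≤ 2.0:
n ≥ (z* · σ / E)²
n ≥ (1.645 · 19.0 / 2.0)²
n ≥ 244.22

Minimum n = 245 (rounding up)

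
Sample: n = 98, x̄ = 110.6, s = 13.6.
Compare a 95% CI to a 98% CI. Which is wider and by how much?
98% CI is wider by 1.05

df = 97
95% CI: t* = 1.985, (107.87, 113.33), width = 2 · t* · s/√n = 5.45
98% CI: t* = 2.365, (107.35, 113.85), width = 2 · t* · s/√n = 6.50

The 98% CI is wider by 6.50 - 5.45 = 1.05.
Higher confidence requires a wider interval.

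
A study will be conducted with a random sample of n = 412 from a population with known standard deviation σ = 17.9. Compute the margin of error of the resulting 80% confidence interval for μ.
Margin of error = 1.13

Margin of error = z* · σ/√n
= 1.282 · 17.9/√412
= 1.282 · 17.9/20.2978
= 1.13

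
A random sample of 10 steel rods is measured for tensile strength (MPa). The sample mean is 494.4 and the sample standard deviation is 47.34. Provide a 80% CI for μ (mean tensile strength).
(473.70, 515.10)

t-interval (σ unknown):
df = n - 1 = 9
t* = 1.383 for 80% confidence

Margin of error = t* · s/√n = 1.383 · 47.34/√10 = 20.70

CI: (473.70, 515.10)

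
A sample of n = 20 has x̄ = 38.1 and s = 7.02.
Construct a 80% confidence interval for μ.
(36.02, 40.18)

t-interval (σ unknown):
df = n - 1 = 19
t* = 1.328 for 80% confidence

Margin of error = t* · s/√n = 1.328 · 7.02/√20 = 2.08

CI: (36.02, 40.18)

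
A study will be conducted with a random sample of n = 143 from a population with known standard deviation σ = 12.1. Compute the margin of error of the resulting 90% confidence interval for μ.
Margin of error = 1.66

Margin of error = z* · σ/√n
= 1.645 · 12.1/√143
= 1.645 · 12.1/11.9583
= 1.66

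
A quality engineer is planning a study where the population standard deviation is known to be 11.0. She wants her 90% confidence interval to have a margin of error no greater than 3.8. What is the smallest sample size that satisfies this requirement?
n ≥ 23

For margin E ≤ 3.8:
n ≥ (z* · σ / E)²
n ≥ (1.645 · 11.0 / 3.8)²
n ≥ 22.68

Minimum n = 23 (rounding up)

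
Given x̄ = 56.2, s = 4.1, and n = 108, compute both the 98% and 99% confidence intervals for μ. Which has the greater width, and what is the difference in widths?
99% CI is wider by 0.21

df = 107
98% CI: t* = 2.362, (55.27, 57.13), width = 2 · t* · s/√n = 1.86
99% CI: t* = 2.623, (55.17, 57.23), width = 2 · t* · s/√n = 2.07

The 99% CI is wider by 2.07 - 1.86 = 0.21.
Higher confidence requires a wider interval.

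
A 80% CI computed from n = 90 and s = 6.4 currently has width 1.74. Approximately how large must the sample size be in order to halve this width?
n ≈ 360

CI width ∝ 1/√n
To reduce width by factor 2, need √n to grow by 2 → need 2² = 4 times as many samples.

Current: n = 90, width = 1.74
New: n = 360, width ≈ 0.87

Width reduced by factor of 1.74/0.87 = 2.00.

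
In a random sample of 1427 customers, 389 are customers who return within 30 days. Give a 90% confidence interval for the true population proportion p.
(0.253, 0.292)

Proportion CI:
p̂ = 389/1427 = 0.27260
SE = √(p̂(1-p̂)/n) = √(0.27260 · 0.72740 / 1427) = 0.01179

z* = 1.645
Margin = z* · SE = 1.645 · 0.01179 = 0.0194

CI: 0.27260 ± 0.0194 = (0.253, 0.292)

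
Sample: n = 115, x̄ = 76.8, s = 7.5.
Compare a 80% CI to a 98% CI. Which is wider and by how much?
98% CI is wider by 1.50

df = 114
80% CI: t* = 1.289, (75.90, 77.70), width = 2 · t* · s/√n = 1.80
98% CI: t* = 2.360, (75.15, 78.45), width = 2 · t* · s/√n = 3.30

The 98% CI is wider by 3.30 - 1.80 = 1.50.
Higher confidence requires a wider interval.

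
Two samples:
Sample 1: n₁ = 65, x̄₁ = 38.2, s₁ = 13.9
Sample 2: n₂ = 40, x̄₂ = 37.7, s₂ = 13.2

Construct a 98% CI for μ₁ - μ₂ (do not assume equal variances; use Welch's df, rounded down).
(-5.92, 6.92)

Difference: x̄₁ - x̄₂ = 0.50
SE = √(s₁²/n₁ + s₂²/n₂) = √(13.9²/65 + 13.2²/40) = 2.7071
df = 85.99 → 85 (Welch–Satterthwaite, rounded down)
t* = 2.371

CI: 0.50 ± 2.371 · 2.7071 = 0.50 ± 6.42 = (-5.92, 6.92)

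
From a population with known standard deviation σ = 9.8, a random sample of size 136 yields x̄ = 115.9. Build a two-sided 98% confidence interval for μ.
(113.95, 117.85)

z-interval (σ known):
z* = 2.326 for 98% confidence

Margin of error = z* · σ/√n = 2.326 · 9.8/√136 = 1.95

CI: (115.9 - 1.95, 115.9 + 1.95) = (113.95, 117.85)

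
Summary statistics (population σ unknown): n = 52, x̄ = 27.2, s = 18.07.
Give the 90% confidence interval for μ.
(23.00, 31.40)

t-interval (σ unknown):
df = n - 1 = 51
t* = 1.675 for 90% confidence

Margin of error = t* · s/√n = 1.675 · 18.07/√52 = 4.20

CI: (23.00, 31.40)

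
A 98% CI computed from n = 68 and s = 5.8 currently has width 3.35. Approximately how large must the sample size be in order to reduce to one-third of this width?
n ≈ 612

CI width ∝ 1/√n
To reduce width by factor 3, need √n to grow by 3 → need 3² = 9 times as many samples.

Current: n = 68, width = 3.35
New: n = 612, width ≈ 1.09

Width reduced by factor of 3.35/1.09 = 3.07.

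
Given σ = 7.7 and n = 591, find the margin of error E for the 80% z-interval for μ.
Margin of error = 0.41

Margin of error = z* · σ/√n
= 1.282 · 7.7/√591
= 1.282 · 7.7/24.3105
= 0.41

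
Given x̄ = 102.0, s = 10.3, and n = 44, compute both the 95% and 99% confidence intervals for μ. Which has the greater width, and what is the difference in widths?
99% CI is wider by 2.11

df = 43
95% CI: t* = 2.017, (98.87, 105.13), width = 2 · t* · s/√n = 6.26
99% CI: t* = 2.695, (97.82, 106.18), width = 2 · t* · s/√n = 8.37

The 99% CI is wider by 8.37 - 6.26 = 2.11.
Higher confidence requires a wider interval.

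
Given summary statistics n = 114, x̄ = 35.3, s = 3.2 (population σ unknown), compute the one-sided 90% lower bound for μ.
μ ≥ 34.91

Lower bound (one-sided):
t* = 1.289 (one-sided for 90%)
Lower bound = x̄ - t* · s/√n = 35.3 - 1.289 · 3.2/√114 = 34.91

We are 90% confident that μ ≥ 34.91.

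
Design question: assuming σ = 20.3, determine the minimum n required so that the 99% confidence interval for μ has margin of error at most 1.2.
n ≥ 1899

For margin E ≤ 1.2:
n ≥ (z* · σ / E)²
n ≥ (2.576 · 20.3 / 1.2)²
n ≥ 1898.98

Minimum n = 1899 (rounding up)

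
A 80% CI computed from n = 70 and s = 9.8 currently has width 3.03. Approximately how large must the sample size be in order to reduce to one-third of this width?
n ≈ 630

CI width ∝ 1/√n
To reduce width by factor 3, need √n to grow by 3 → need 3² = 9 times as many samples.

Current: n = 70, width = 3.03
New: n = 630, width ≈ 1.00

Width reduced by factor of 3.03/1.00 = 3.03.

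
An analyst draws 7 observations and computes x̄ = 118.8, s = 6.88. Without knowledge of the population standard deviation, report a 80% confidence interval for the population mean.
(115.06, 122.54)

t-interval (σ unknown):
df = n - 1 = 6
t* = 1.440 for 80% confidence

Margin of error = t* · s/√n = 1.440 · 6.88/√7 = 3.74

CI: (115.06, 122.54)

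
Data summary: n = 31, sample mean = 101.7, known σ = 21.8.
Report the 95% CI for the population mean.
(94.03, 109.37)

z-interval (σ known):
z* = 1.960 for 95% confidence

Margin of error = z* · σ/√n = 1.960 · 21.8/√31 = 7.67

CI: (101.7 - 7.67, 101.7 + 7.67) = (94.03, 109.37)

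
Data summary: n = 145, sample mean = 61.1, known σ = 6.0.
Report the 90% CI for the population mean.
(60.28, 61.92)

z-interval (σ known):
z* = 1.645 for 90% confidence

Margin of error = z* · σ/√n = 1.645 · 6.0/√145 = 0.82

CI: (61.1 - 0.82, 61.1 + 0.82) = (60.28, 61.92)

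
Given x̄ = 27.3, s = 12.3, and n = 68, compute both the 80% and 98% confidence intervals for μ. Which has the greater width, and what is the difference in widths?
98% CI is wider by 3.25

df = 67
80% CI: t* = 1.294, (25.37, 29.23), width = 2 · t* · s/√n = 3.86
98% CI: t* = 2.383, (23.75, 30.85), width = 2 · t* · s/√n = 7.11

The 98% CI is wider by 7.11 - 3.86 = 3.25.
Higher confidence requires a wider interval.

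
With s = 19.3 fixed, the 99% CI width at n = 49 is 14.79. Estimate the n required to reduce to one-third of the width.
n ≈ 441

CI width ∝ 1/√n
To reduce width by factor 3, need √n to grow by 3 → need 3² = 9 times as many samples.

Current: n = 49, width = 14.79
New: n = 441, width ≈ 4.76

Width reduced by factor of 14.79/4.76 = 3.11.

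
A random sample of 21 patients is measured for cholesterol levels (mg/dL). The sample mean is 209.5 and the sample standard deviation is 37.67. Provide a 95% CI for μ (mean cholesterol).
(192.35, 226.65)

t-interval (σ unknown):
df = n - 1 = 20
t* = 2.086 for 95% confidence

Margin of error = t* · s/√n = 2.086 · 37.67/√21 = 17.15

CI: (192.35, 226.65)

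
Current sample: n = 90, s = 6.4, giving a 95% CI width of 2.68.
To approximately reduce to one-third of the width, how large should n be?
n ≈ 810

CI width ∝ 1/√n
To reduce width by factor 3, need √n to grow by 3 → need 3² = 9 times as many samples.

Current: n = 90, width = 2.68
New: n = 810, width ≈ 0.88

Width reduced by factor of 2.68/0.88 = 3.05.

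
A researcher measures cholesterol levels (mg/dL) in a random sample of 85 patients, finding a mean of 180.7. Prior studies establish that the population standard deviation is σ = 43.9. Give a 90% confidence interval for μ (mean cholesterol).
(172.87, 188.53)

z-interval (σ known):
z* = 1.645 for 90% confidence

Margin of error = z* · σ/√n = 1.645 · 43.9/√85 = 7.83

CI: (180.7 - 7.83, 180.7 + 7.83) = (172.87, 188.53)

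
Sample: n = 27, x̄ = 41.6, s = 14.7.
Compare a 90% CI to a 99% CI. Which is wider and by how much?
99% CI is wider by 6.07

df = 26
90% CI: t* = 1.706, (36.77, 46.43), width = 2 · t* · s/√n = 9.65
99% CI: t* = 2.779, (33.74, 49.46), width = 2 · t* · s/√n = 15.72

The 99% CI is wider by 15.72 - 9.65 = 6.07.
Higher confidence requires a wider interval.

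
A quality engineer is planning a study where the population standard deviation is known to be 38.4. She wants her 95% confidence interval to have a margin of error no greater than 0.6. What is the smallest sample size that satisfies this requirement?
n ≥ 15736

For margin E ≤ 0.6:
n ≥ (z* · σ / E)²
n ≥ (1.960 · 38.4 / 0.6)²
n ≥ 15735.19

Minimum n = 15736 (rounding up)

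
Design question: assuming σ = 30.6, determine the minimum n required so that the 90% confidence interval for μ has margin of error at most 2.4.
n ≥ 440

For margin E ≤ 2.4:
n ≥ (z* · σ / E)²
n ≥ (1.645 · 30.6 / 2.4)²
n ≥ 439.90

Minimum n = 440 (rounding up)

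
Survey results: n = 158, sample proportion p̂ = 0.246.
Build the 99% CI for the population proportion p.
(0.158, 0.334)

Proportion CI:
SE = √(p̂(1-p̂)/n) = √(0.246 · 0.754 / 158) = 0.03426

z* = 2.576
Margin = z* · SE = 2.576 · 0.03426 = 0.0883

CI: 0.246 ± 0.0883 = (0.158, 0.334)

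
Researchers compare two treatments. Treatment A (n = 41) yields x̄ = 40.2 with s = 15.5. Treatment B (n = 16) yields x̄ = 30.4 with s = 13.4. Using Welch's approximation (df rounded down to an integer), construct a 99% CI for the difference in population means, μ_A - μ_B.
(-1.54, 21.14)

Difference: x̄₁ - x̄₂ = 9.80
SE = √(s₁²/n₁ + s₂²/n₂) = √(15.5²/41 + 13.4²/16) = 4.1331
df = 31.53 → 31 (Welch–Satterthwaite, rounded down)
t* = 2.744

CI: 9.80 ± 2.744 · 4.1331 = 9.80 ± 11.34 = (-1.54, 21.14)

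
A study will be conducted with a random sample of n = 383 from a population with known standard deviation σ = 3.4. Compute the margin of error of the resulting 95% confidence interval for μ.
Margin of error = 0.34

Margin of error = z* · σ/√n
= 1.960 · 3.4/√383
= 1.960 · 3.4/19.5704
= 0.34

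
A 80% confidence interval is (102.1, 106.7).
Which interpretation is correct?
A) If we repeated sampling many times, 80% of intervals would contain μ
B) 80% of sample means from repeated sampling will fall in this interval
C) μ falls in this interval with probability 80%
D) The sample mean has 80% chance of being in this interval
A

A) Correct — this is the frequentist long-run coverage interpretation.
B) Wrong — coverage applies to intervals containing μ, not to future x̄ values.
C) Wrong — μ is fixed; the randomness lives in the interval, not in μ.
D) Wrong — x̄ is observed and sits in the interval by construction.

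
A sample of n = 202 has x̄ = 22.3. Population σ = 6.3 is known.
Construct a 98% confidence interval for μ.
(21.27, 23.33)

z-interval (σ known):
z* = 2.326 for 98% confidence

Margin of error = z* · σ/√n = 2.326 · 6.3/√202 = 1.03

CI: (22.3 - 1.03, 22.3 + 1.03) = (21.27, 23.33)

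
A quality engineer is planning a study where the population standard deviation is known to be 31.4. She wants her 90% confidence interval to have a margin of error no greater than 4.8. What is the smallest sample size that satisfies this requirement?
n ≥ 116

For margin E ≤ 4.8:
n ≥ (z* · σ / E)²
n ≥ (1.645 · 31.4 / 4.8)²
n ≥ 115.80

Minimum n = 116 (rounding up)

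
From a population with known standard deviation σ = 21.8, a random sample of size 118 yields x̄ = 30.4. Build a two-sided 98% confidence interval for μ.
(25.73, 35.07)

z-interval (σ known):
z* = 2.326 for 98% confidence

Margin of error = z* · σ/√n = 2.326 · 21.8/√118 = 4.67

CI: (30.4 - 4.67, 30.4 + 4.67) = (25.73, 35.07)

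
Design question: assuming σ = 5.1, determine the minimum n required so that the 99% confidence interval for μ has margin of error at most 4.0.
n ≥ 11

For margin E ≤ 4.0:
n ≥ (z* · σ / E)²
n ≥ (2.576 · 5.1 / 4.0)²
n ≥ 10.79

Minimum n = 11 (rounding up)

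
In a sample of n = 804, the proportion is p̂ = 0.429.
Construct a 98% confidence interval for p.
(0.388, 0.470)

Proportion CI:
SE = √(p̂(1-p̂)/n) = √(0.429 · 0.571 / 804) = 0.01745

z* = 2.326
Margin = z* · SE = 2.326 · 0.01745 = 0.0406

CI: 0.429 ± 0.0406 = (0.388, 0.470)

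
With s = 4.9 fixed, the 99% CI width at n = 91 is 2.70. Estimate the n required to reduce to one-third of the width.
n ≈ 819

CI width ∝ 1/√n
To reduce width by factor 3, need √n to grow by 3 → need 3² = 9 times as many samples.

Current: n = 91, width = 2.70
New: n = 819, width ≈ 0.88

Width reduced by factor of 2.70/0.88 = 3.07.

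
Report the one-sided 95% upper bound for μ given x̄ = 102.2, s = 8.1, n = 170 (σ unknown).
μ ≤ 103.23

Upper bound (one-sided):
t* = 1.654 (one-sided for 95%)
Upper bound = x̄ + t* · s/√n = 102.2 + 1.654 · 8.1/√170 = 103.23

We are 95% confident that μ ≤ 103.23.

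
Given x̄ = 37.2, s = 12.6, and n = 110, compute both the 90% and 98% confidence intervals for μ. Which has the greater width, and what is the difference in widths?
98% CI is wider by 1.68

df = 109
90% CI: t* = 1.659, (35.21, 39.19), width = 2 · t* · s/√n = 3.99
98% CI: t* = 2.361, (34.36, 40.04), width = 2 · t* · s/√n = 5.67

The 98% CI is wider by 5.67 - 3.99 = 1.68.
Higher confidence requires a wider interval.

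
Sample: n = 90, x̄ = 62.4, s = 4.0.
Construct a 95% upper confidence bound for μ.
μ ≤ 63.10

Upper bound (one-sided):
t* = 1.662 (one-sided for 95%)
Upper bound = x̄ + t* · s/√n = 62.4 + 1.662 · 4.0/√90 = 63.10

We are 95% confident that μ ≤ 63.10.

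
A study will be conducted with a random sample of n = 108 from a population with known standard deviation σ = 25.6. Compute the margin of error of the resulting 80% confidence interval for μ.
Margin of error = 3.16

Margin of error = z* · σ/√n
= 1.282 · 25.6/√108
= 1.282 · 25.6/10.3923
= 3.16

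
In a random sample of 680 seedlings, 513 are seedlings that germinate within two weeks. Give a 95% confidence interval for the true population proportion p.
(0.722, 0.787)

Proportion CI:
p̂ = 513/680 = 0.75441
SE = √(p̂(1-p̂)/n) = √(0.75441 · 0.24559 / 680) = 0.01651

z* = 1.960
Margin = z* · SE = 1.960 · 0.01651 = 0.0324

CI: 0.75441 ± 0.0324 = (0.722, 0.787)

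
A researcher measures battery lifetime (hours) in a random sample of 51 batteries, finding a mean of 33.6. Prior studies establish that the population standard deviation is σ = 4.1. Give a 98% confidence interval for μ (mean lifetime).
(32.26, 34.94)

z-interval (σ known):
z* = 2.326 for 98% confidence

Margin of error = z* · σ/√n = 2.326 · 4.1/√51 = 1.34

CI: (33.6 - 1.34, 33.6 + 1.34) = (32.26, 34.94)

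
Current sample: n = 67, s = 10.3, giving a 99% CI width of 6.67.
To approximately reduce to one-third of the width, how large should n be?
n ≈ 603

CI width ∝ 1/√n
To reduce width by factor 3, need √n to grow by 3 → need 3² = 9 times as many samples.

Current: n = 67, width = 6.67
New: n = 603, width ≈ 2.17

Width reduced by factor of 6.67/2.17 = 3.07.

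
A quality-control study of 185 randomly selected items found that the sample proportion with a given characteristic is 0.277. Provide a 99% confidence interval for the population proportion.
(0.192, 0.362)

Proportion CI:
SE = √(p̂(1-p̂)/n) = √(0.277 · 0.723 / 185) = 0.03290

z* = 2.576
Margin = z* · SE = 2.576 · 0.03290 = 0.0848

CI: 0.277 ± 0.0848 = (0.192, 0.362)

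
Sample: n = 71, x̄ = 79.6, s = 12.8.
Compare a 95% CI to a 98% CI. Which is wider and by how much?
98% CI is wider by 1.17

df = 70
95% CI: t* = 1.994, (76.57, 82.63), width = 2 · t* · s/√n = 6.06
98% CI: t* = 2.381, (75.98, 83.22), width = 2 · t* · s/√n = 7.23

The 98% CI is wider by 7.23 - 6.06 = 1.17.
Higher confidence requires a wider interval.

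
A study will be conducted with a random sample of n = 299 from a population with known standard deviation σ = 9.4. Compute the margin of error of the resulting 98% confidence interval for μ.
Margin of error = 1.26

Margin of error = z* · σ/√n
= 2.326 · 9.4/√299
= 2.326 · 9.4/17.2916
= 1.26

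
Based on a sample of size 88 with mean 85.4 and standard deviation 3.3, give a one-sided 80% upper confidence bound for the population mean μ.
μ ≤ 85.70

Upper bound (one-sided):
t* = 0.846 (one-sided for 80%)
Upper bound = x̄ + t* · s/√n = 85.4 + 0.846 · 3.3/√88 = 85.70

We are 80% confident that μ ≤ 85.70.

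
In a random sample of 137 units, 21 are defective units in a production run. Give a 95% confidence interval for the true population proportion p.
(0.093, 0.214)

Proportion CI:
p̂ = 21/137 = 0.15328
SE = √(p̂(1-p̂)/n) = √(0.15328 · 0.84672 / 137) = 0.03078

z* = 1.960
Margin = z* · SE = 1.960 · 0.03078 = 0.0603

CI: 0.15328 ± 0.0603 = (0.093, 0.214)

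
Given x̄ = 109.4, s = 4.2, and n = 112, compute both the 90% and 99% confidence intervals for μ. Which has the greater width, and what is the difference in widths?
99% CI is wider by 0.76

df = 111
90% CI: t* = 1.659, (108.74, 110.06), width = 2 · t* · s/√n = 1.32
99% CI: t* = 2.621, (108.36, 110.44), width = 2 · t* · s/√n = 2.08

The 99% CI is wider by 2.08 - 1.32 = 0.76.
Higher confidence requires a wider interval.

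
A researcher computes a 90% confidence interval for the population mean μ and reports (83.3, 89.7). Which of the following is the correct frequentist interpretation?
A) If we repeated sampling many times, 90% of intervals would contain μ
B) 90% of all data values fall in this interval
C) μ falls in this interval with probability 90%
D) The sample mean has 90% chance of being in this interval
A

A) Correct — this is the frequentist long-run coverage interpretation.
B) Wrong — a CI is about the parameter μ, not individual data values.
C) Wrong — μ is fixed; the randomness lives in the interval, not in μ.
D) Wrong — x̄ is observed and sits in the interval by construction.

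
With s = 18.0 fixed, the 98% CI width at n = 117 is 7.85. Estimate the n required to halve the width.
n ≈ 468

CI width ∝ 1/√n
To reduce width by factor 2, need √n to grow by 2 → need 2² = 4 times as many samples.

Current: n = 117, width = 7.85
New: n = 468, width ≈ 3.88

Width reduced by factor of 7.85/3.88 = 2.02.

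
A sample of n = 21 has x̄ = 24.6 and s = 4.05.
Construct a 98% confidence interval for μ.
(22.37, 26.83)

t-interval (σ unknown):
df = n - 1 = 20
t* = 2.528 for 98% confidence

Margin of error = t* · s/√n = 2.528 · 4.05/√21 = 2.23

CI: (22.37, 26.83)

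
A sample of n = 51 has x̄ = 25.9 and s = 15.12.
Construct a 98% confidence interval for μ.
(20.81, 30.99)

t-interval (σ unknown):
df = n - 1 = 50
t* = 2.403 for 98% confidence

Margin of error = t* · s/√n = 2.403 · 15.12/√51 = 5.09

CI: (20.81, 30.99)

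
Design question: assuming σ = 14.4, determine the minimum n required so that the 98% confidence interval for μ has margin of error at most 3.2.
n ≥ 110

For margin E ≤ 3.2:
n ≥ (z* · σ / E)²
n ≥ (2.326 · 14.4 / 3.2)²
n ≥ 109.56

Minimum n = 110 (rounding up)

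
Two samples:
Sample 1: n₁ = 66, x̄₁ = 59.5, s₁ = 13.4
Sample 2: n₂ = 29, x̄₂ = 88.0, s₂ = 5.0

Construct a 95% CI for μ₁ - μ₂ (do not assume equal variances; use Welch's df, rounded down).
(-32.26, -24.74)

Difference: x̄₁ - x̄₂ = -28.50
SE = √(s₁²/n₁ + s₂²/n₂) = √(13.4²/66 + 5.0²/29) = 1.8928
df = 91.41 → 91 (Welch–Satterthwaite, rounded down)
t* = 1.986

CI: -28.50 ± 1.986 · 1.8928 = -28.50 ± 3.76 = (-32.26, -24.74)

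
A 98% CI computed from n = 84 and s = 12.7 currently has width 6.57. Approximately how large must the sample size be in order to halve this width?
n ≈ 336

CI width ∝ 1/√n
To reduce width by factor 2, need √n to grow by 2 → need 2² = 4 times as many samples.

Current: n = 84, width = 6.57
New: n = 336, width ≈ 3.24

Width reduced by factor of 6.57/3.24 = 2.03.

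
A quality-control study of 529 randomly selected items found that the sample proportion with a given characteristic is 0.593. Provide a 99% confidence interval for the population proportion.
(0.538, 0.648)

Proportion CI:
SE = √(p̂(1-p̂)/n) = √(0.593 · 0.407 / 529) = 0.02136

z* = 2.576
Margin = z* · SE = 2.576 · 0.02136 = 0.0550

CI: 0.593 ± 0.0550 = (0.538, 0.648)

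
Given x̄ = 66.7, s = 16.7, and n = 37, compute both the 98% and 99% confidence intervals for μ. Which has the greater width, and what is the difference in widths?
99% CI is wider by 1.57

df = 36
98% CI: t* = 2.434, (60.02, 73.38), width = 2 · t* · s/√n = 13.36
99% CI: t* = 2.719, (59.24, 74.16), width = 2 · t* · s/√n = 14.93

The 99% CI is wider by 14.93 - 13.36 = 1.57.
Higher confidence requires a wider interval.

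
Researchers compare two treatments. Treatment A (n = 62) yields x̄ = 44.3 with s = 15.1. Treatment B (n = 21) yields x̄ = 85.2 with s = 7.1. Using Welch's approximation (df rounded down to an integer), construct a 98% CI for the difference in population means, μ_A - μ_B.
(-46.77, -35.03)

Difference: x̄₁ - x̄₂ = -40.90
SE = √(s₁²/n₁ + s₂²/n₂) = √(15.1²/62 + 7.1²/21) = 2.4654
df = 72.46 → 72 (Welch–Satterthwaite, rounded down)
t* = 2.379

CI: -40.90 ± 2.379 · 2.4654 = -40.90 ± 5.87 = (-46.77, -35.03)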